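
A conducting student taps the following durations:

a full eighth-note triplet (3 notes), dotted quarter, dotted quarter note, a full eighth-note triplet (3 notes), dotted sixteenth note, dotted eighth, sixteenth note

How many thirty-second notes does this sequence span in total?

51

Each duration in thirty-second notes: a full eighth-note triplet (3 notes) (three triplet eighths span one quarter) = 8; dotted quarter = 12; dotted quarter note = 12; a full eighth-note triplet (3 notes) (three triplet eighths span one quarter) = 8; dotted sixteenth note = 3; dotted eighth = 6; sixteenth note = 2.
Adding: 8 + 12 + 12 + 8 + 3 + 6 + 2 = 51 thirty-second notes.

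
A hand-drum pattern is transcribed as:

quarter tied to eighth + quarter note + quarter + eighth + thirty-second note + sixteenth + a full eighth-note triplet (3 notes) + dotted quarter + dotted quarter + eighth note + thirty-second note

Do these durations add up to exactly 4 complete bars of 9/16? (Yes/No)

One bar of 9/16 = 18 thirty-second notes, so 4 bars = 72.
In thirty-second notes: quarter tied to eighth (quarter + eighth) = 12; quarter note = 8; quarter = 8; eighth = 4; thirty-second note = 1; sixteenth = 2; a full eighth-note triplet (3 notes) (three triplet eighths span one quarter) = 8; dotted quarter = 12; dotted quarter = 12; eighth note = 4; thirty-second note = 1.
Altogether 12 + 8 + 8 + 4 + 1 + 2 + 8 + 12 + 12 + 4 + 1 = 72.
72 equals 72, so the answer is Yes.

Yes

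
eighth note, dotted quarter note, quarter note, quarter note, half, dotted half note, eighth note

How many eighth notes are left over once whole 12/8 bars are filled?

One bar of 12/8 = 12 eighth notes.
Working in eighth notes: eighth note = 1; dotted quarter note = 3; quarter note = 2; quarter note = 2; half = 4; dotted half note = 6; eighth note = 1.
Altogether 1 + 3 + 2 + 2 + 4 + 6 + 1 = 19.
19 ÷ 12 = 1 complete bar with 7 eighth notes remaining.

7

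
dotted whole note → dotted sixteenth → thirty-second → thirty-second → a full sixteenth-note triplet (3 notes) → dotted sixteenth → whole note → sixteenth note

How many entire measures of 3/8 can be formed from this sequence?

7

One bar of 3/8 = 12 thirty-second notes.
Each duration in thirty-second notes: dotted whole note = 48; dotted sixteenth = 3; thirty-second = 1; thirty-second = 1; a full sixteenth-note triplet (3 notes) (three triplet sixteenths span one eighth) = 4; dotted sixteenth = 3; whole note = 32; sixteenth note = 2.
Adding: 48 + 3 + 1 + 1 + 4 + 3 + 32 + 2 = 94.
94 ÷ 12 = 7 complete bars with 10 left over.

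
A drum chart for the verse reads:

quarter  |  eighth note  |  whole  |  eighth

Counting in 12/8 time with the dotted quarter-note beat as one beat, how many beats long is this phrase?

One dotted quarter-note beat = 3 eighth notes.
Working in eighth notes: quarter = 2; eighth note = 1; whole = 8; eighth = 1.
Total: 2 + 1 + 8 + 1 = 12.
12 ÷ 3 = 4 beats.

4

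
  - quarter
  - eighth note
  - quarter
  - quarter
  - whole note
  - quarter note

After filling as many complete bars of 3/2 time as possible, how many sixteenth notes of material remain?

10

One bar of 3/2 = 12 eighth notes.
In eighth notes: quarter = 2; eighth note = 1; quarter = 2; quarter = 2; whole note = 8; quarter note = 2.
Sum: 2 + 1 + 2 + 2 + 8 + 2 = 17.
17 ÷ 12 = 1 complete bar with 5 eighth notes remaining = 10 sixteenth notes.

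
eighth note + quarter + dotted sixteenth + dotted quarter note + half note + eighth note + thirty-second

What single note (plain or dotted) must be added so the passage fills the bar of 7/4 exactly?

quarter note

The bar of 7/4 = 56 thirty-second notes.
Each duration in thirty-second notes: eighth note = 4; quarter = 8; dotted sixteenth = 3; dotted quarter note = 12; half note = 16; eighth note = 4; thirty-second = 1.
Total: 4 + 8 + 3 + 12 + 16 + 4 + 1 = 48.
Remaining: 56 − 48 = 8 thirty-second notes, which is a quarter note.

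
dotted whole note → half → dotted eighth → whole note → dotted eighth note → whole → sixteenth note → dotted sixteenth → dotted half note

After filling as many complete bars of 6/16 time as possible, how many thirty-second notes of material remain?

1

One bar of 6/16 = 12 thirty-second notes.
Working in thirty-second notes: dotted whole note = 48; half = 16; dotted eighth = 6; whole note = 32; dotted eighth note = 6; whole = 32; sixteenth note = 2; dotted sixteenth = 3; dotted half note = 24.
Adding: 48 + 16 + 6 + 32 + 6 + 32 + 2 + 3 + 24 = 169.
169 ÷ 12 = 14 complete bars with 1 thirty-second note remaining.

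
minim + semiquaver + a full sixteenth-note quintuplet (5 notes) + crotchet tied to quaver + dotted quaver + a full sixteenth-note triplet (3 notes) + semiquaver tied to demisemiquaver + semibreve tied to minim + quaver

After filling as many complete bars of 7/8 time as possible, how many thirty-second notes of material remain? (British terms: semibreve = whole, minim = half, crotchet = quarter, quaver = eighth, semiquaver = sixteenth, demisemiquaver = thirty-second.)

One bar of 7/8 = 28 thirty-second notes.
Express everything in thirty-second notes: minim = 16; semiquaver = 2; a full sixteenth-note quintuplet (5 notes) (five quintuplet sixteenths span one quarter) = 8; crotchet tied to quaver (crotchet + quaver) = 12; dotted quaver = 6; a full sixteenth-note triplet (3 notes) (three triplet sixteenths span one eighth) = 4; semiquaver tied to demisemiquaver (semiquaver + demisemiquaver) = 3; semibreve tied to minim (semibreve + minim) = 48; quaver = 4.
Altogether 16 + 2 + 8 + 12 + 6 + 4 + 3 + 48 + 4 = 103.
103 ÷ 28 = 3 complete bars with 19 thirty-second notes remaining.

19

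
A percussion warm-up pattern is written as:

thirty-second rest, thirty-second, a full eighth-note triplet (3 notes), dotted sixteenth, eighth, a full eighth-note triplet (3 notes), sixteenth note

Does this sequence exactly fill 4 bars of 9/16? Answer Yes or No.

No

One bar of 9/16 = 18 thirty-second notes, so 4 bars = 72.
Each duration in thirty-second notes: thirty-second rest = 1; thirty-second = 1; a full eighth-note triplet (3 notes) (three triplet eighths span one quarter) = 8; dotted sixteenth = 3; eighth = 4; a full eighth-note triplet (3 notes) (three triplet eighths span one quarter) = 8; sixteenth note = 2.
Adding: 1 + 1 + 8 + 3 + 4 + 8 + 2 = 27.
27 falls short of 72, so the answer is No.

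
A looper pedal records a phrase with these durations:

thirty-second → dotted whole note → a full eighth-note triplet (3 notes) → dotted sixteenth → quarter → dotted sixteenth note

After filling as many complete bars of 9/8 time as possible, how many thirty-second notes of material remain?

35

One bar of 9/8 = 36 thirty-second notes.
Express everything in thirty-second notes: thirty-second = 1; dotted whole note = 48; a full eighth-note triplet (3 notes) (three triplet eighths span one quarter) = 8; dotted sixteenth = 3; quarter = 8; dotted sixteenth note = 3.
Adding: 1 + 48 + 8 + 3 + 8 + 3 = 71.
71 ÷ 36 = 1 complete bar with 35 thirty-second notes remaining.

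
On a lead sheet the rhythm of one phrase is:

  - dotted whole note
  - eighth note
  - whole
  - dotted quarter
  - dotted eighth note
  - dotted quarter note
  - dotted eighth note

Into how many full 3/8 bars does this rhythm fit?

10

One bar of 3/8 = 6 sixteenth notes.
Each duration in sixteenth notes: dotted whole note = 24; eighth note = 2; whole = 16; dotted quarter = 6; dotted eighth note = 3; dotted quarter note = 6; dotted eighth note = 3.
Sum: 24 + 2 + 16 + 6 + 3 + 6 + 3 = 60.
60 ÷ 6 = 10 complete bars with 0 left over.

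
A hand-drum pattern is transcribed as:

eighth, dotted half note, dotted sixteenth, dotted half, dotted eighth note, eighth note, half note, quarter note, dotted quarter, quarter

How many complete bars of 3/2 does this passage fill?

One bar of 3/2 = 48 thirty-second notes.
Convert each value to thirty-second notes: eighth = 4; dotted half note = 24; dotted sixteenth = 3; dotted half = 24; dotted eighth note = 6; eighth note = 4; half note = 16; quarter note = 8; dotted quarter = 12; quarter = 8.
Adding: 4 + 24 + 3 + 24 + 6 + 4 + 16 + 8 + 12 + 8 = 109.
109 ÷ 48 = 2 complete bars with 13 left over.

2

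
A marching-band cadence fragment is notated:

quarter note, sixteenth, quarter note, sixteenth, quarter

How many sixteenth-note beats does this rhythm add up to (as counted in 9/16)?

One sixteenth-note beat = 2 thirty-second notes.
Express everything in thirty-second notes: quarter note = 8; sixteenth = 2; quarter note = 8; sixteenth = 2; quarter = 8.
Altogether 8 + 2 + 8 + 2 + 8 = 28.
28 ÷ 2 = 14 beats.

14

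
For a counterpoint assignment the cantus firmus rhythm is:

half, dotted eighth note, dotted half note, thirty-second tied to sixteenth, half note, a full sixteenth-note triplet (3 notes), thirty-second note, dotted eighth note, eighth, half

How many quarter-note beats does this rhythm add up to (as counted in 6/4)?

12

One quarter-note beat = 8 thirty-second notes.
Working in thirty-second notes: half = 16; dotted eighth note = 6; dotted half note = 24; thirty-second tied to sixteenth (thirty-second + sixteenth) = 3; half note = 16; a full sixteenth-note triplet (3 notes) (three triplet sixteenths span one eighth) = 4; thirty-second note = 1; dotted eighth note = 6; eighth = 4; half = 16.
Altogether 16 + 6 + 24 + 3 + 16 + 4 + 1 + 6 + 4 + 16 = 96.
96 ÷ 8 = 12 beats.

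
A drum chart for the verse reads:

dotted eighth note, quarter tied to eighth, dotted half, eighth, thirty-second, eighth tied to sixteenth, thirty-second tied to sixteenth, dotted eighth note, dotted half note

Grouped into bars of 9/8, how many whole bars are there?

One bar of 9/8 = 36 thirty-second notes.
Working in thirty-second notes: dotted eighth note = 6; quarter tied to eighth (quarter + eighth) = 12; dotted half = 24; eighth = 4; thirty-second = 1; eighth tied to sixteenth (eighth + sixteenth) = 6; thirty-second tied to sixteenth (thirty-second + sixteenth) = 3; dotted eighth note = 6; dotted half note = 24.
Total: 6 + 12 + 24 + 4 + 1 + 6 + 3 + 6 + 24 = 86.
86 ÷ 36 = 2 complete bars with 14 left over.

2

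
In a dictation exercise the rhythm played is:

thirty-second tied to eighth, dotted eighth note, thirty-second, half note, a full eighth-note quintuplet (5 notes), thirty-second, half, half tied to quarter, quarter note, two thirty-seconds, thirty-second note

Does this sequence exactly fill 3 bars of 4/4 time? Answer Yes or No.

Yes

One bar of 4/4 = 32 thirty-second notes, so 3 bars = 96.
Convert each value to thirty-second notes: thirty-second tied to eighth (thirty-second + eighth) = 5; dotted eighth note = 6; thirty-second = 1; half note = 16; a full eighth-note quintuplet (5 notes) (five quintuplet eighths span one half) = 16; thirty-second = 1; half = 16; half tied to quarter (half + quarter) = 24; quarter note = 8; thirty-second = 1; thirty-second = 1; thirty-second note = 1.
Sum: 5 + 6 + 1 + 16 + 16 + 1 + 16 + 24 + 8 + 1 + 1 + 1 = 96.
96 equals 96, so the answer is Yes.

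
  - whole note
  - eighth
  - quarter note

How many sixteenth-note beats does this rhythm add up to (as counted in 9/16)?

One sixteenth-note beat = 2 thirty-second notes.
Working in thirty-second notes: whole note = 32; eighth = 4; quarter note = 8.
Sum: 32 + 4 + 8 = 44.
44 ÷ 2 = 22 beats.

22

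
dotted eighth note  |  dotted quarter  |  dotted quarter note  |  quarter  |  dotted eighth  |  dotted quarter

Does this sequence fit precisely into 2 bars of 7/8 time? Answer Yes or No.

Yes

One bar of 7/8 = 14 sixteenth notes, so 2 bars = 28.
Convert each value to sixteenth notes: dotted eighth note = 3; dotted quarter = 6; dotted quarter note = 6; quarter = 4; dotted eighth = 3; dotted quarter = 6.
Adding: 3 + 6 + 6 + 4 + 3 + 6 = 28.
28 equals 28, so the answer is Yes.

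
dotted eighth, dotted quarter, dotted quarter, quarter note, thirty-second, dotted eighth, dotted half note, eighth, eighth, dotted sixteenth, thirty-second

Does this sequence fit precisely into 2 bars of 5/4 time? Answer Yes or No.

No

One bar of 5/4 = 40 thirty-second notes, so 2 bars = 80.
Convert each value to thirty-second notes: dotted eighth = 6; dotted quarter = 12; dotted quarter = 12; quarter note = 8; thirty-second = 1; dotted eighth = 6; dotted half note = 24; eighth = 4; eighth = 4; dotted sixteenth = 3; thirty-second = 1.
Sum: 6 + 12 + 12 + 8 + 1 + 6 + 24 + 4 + 4 + 3 + 1 = 81.
81 exceeds 80, so the answer is No.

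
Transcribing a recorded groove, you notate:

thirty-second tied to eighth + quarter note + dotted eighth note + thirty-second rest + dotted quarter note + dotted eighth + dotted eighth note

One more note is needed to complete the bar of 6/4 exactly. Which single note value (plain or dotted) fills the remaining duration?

eighth note

The bar of 6/4 = 48 thirty-second notes.
Each duration in thirty-second notes: thirty-second tied to eighth (thirty-second + eighth) = 5; quarter note = 8; dotted eighth note = 6; thirty-second rest = 1; dotted quarter note = 12; dotted eighth = 6; dotted eighth note = 6.
Sum: 5 + 8 + 6 + 1 + 12 + 6 + 6 = 44.
Remaining: 48 − 44 = 4 thirty-second notes, which is a eighth note.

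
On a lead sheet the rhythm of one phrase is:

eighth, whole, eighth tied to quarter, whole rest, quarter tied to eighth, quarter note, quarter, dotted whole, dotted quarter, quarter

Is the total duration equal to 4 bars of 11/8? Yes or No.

Yes

One bar of 11/8 = 11 eighth notes, so 4 bars = 44.
Working in eighth notes: eighth = 1; whole = 8; eighth tied to quarter (eighth + quarter) = 3; whole rest = 8; quarter tied to eighth (quarter + eighth) = 3; quarter note = 2; quarter = 2; dotted whole = 12; dotted quarter = 3; quarter = 2.
Sum: 1 + 8 + 3 + 8 + 3 + 2 + 2 + 12 + 3 + 2 = 44.
44 equals 44, so the answer is Yes.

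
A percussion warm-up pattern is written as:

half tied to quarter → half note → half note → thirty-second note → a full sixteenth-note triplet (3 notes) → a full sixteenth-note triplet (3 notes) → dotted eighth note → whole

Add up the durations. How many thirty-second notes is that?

103

Express everything in thirty-second notes: half tied to quarter (half + quarter) = 24; half note = 16; half note = 16; thirty-second note = 1; a full sixteenth-note triplet (3 notes) (three triplet sixteenths span one eighth) = 4; a full sixteenth-note triplet (3 notes) (three triplet sixteenths span one eighth) = 4; dotted eighth note = 6; whole = 32.
Total: 24 + 16 + 16 + 1 + 4 + 4 + 6 + 32 = 103 thirty-second notes.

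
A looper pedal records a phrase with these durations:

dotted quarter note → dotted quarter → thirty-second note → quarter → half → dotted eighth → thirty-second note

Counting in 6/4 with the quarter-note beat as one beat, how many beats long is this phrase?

7

One quarter-note beat = 8 thirty-second notes.
Working in thirty-second notes: dotted quarter note = 12; dotted quarter = 12; thirty-second note = 1; quarter = 8; half = 16; dotted eighth = 6; thirty-second note = 1.
Total: 12 + 12 + 1 + 8 + 16 + 6 + 1 = 56.
56 ÷ 8 = 7 beats.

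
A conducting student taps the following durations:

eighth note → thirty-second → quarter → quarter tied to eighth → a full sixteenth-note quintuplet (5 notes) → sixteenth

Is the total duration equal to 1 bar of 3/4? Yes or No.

No

One bar of 3/4 = 24 thirty-second notes.
Express everything in thirty-second notes: eighth note = 4; thirty-second = 1; quarter = 8; quarter tied to eighth (quarter + eighth) = 12; a full sixteenth-note quintuplet (5 notes) (five quintuplet sixteenths span one quarter) = 8; sixteenth = 2.
Total: 4 + 1 + 8 + 12 + 8 + 2 = 35.
35 exceeds 24, so the answer is No.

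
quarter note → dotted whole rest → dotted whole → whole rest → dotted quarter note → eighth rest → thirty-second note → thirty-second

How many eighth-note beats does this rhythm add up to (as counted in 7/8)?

38.5

One eighth-note beat = 4 thirty-second notes.
Working in thirty-second notes: quarter note = 8; dotted whole rest = 48; dotted whole = 48; whole rest = 32; dotted quarter note = 12; eighth rest = 4; thirty-second note = 1; thirty-second = 1.
Sum: 8 + 48 + 48 + 32 + 12 + 4 + 1 + 1 = 154.
154 ÷ 4 = 38.5 beats.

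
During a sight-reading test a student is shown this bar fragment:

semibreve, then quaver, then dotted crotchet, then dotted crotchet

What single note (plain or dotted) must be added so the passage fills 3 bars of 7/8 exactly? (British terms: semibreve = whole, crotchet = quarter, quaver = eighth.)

dotted half note

3 bars of 7/8 = 21 eighth notes.
Each duration in eighth notes: semibreve = 8; quaver = 1; dotted crotchet = 3; dotted crotchet = 3.
Altogether 8 + 1 + 3 + 3 = 15.
Remaining: 21 − 15 = 6 eighth notes, which is a dotted half note.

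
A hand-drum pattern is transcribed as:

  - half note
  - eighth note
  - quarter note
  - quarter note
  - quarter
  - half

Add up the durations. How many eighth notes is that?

Each duration in eighth notes: half note = 4; eighth note = 1; quarter note = 2; quarter note = 2; quarter = 2; half = 4.
Altogether 4 + 1 + 2 + 2 + 2 + 4 = 15 eighth notes.

15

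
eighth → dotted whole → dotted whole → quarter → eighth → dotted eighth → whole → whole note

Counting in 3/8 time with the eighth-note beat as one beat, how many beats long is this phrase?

One eighth-note beat = 2 sixteenth notes.
Each duration in sixteenth notes: eighth = 2; dotted whole = 24; dotted whole = 24; quarter = 4; eighth = 2; dotted eighth = 3; whole = 16; whole note = 16.
Sum: 2 + 24 + 24 + 4 + 2 + 3 + 16 + 16 = 91.
91 ÷ 2 = 45.5 beats.

45.5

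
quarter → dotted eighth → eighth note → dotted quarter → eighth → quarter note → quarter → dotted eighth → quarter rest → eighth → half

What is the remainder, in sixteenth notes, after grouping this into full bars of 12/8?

18

One bar of 12/8 = 24 sixteenth notes.
Working in sixteenth notes: quarter = 4; dotted eighth = 3; eighth note = 2; dotted quarter = 6; eighth = 2; quarter note = 4; quarter = 4; dotted eighth = 3; quarter rest = 4; eighth = 2; half = 8.
Altogether 4 + 3 + 2 + 6 + 2 + 4 + 4 + 3 + 4 + 2 + 8 = 42.
42 ÷ 24 = 1 complete bar with 18 sixteenth notes remaining.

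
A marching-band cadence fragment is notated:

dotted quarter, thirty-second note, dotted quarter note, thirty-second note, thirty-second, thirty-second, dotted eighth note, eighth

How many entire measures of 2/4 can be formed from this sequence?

One bar of 2/4 = 16 thirty-second notes.
Each duration in thirty-second notes: dotted quarter = 12; thirty-second note = 1; dotted quarter note = 12; thirty-second note = 1; thirty-second = 1; thirty-second = 1; dotted eighth note = 6; eighth = 4.
Altogether 12 + 1 + 12 + 1 + 1 + 1 + 6 + 4 = 38.
38 ÷ 16 = 2 complete bars with 6 left over.

2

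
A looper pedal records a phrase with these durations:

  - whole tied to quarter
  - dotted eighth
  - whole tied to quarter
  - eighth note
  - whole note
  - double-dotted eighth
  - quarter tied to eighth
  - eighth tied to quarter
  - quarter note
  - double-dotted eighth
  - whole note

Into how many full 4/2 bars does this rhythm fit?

3

One bar of 4/2 = 64 thirty-second notes.
Express everything in thirty-second notes: whole tied to quarter (whole + quarter) = 40; dotted eighth = 6; whole tied to quarter (whole + quarter) = 40; eighth note = 4; whole note = 32; double-dotted eighth = 7; quarter tied to eighth (quarter + eighth) = 12; eighth tied to quarter (eighth + quarter) = 12; quarter note = 8; double-dotted eighth = 7; whole note = 32.
Altogether 40 + 6 + 40 + 4 + 32 + 7 + 12 + 12 + 8 + 7 + 32 = 200.
200 ÷ 64 = 3 complete bars with 8 left over.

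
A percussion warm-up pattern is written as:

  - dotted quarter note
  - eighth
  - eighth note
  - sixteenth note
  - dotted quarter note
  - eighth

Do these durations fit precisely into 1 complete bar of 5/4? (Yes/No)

No

One bar of 5/4 = 20 sixteenth notes.
Convert each value to sixteenth notes: dotted quarter note = 6; eighth = 2; eighth note = 2; sixteenth note = 1; dotted quarter note = 6; eighth = 2.
Total: 6 + 2 + 2 + 1 + 6 + 2 = 19.
19 falls short of 20, so the answer is No.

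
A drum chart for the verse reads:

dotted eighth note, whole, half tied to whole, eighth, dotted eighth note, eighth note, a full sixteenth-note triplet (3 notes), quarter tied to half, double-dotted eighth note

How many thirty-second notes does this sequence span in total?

Express everything in thirty-second notes: dotted eighth note = 6; whole = 32; half tied to whole (half + whole) = 48; eighth = 4; dotted eighth note = 6; eighth note = 4; a full sixteenth-note triplet (3 notes) (three triplet sixteenths span one eighth) = 4; quarter tied to half (quarter + half) = 24; double-dotted eighth note = 7.
Total: 6 + 32 + 48 + 4 + 6 + 4 + 4 + 24 + 7 = 135 thirty-second notes.

135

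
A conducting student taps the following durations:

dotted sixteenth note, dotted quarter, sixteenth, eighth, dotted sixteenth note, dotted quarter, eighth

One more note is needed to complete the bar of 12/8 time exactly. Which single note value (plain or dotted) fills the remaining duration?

quarter note

The bar of 12/8 = 48 thirty-second notes.
Express everything in thirty-second notes: dotted sixteenth note = 3; dotted quarter = 12; sixteenth = 2; eighth = 4; dotted sixteenth note = 3; dotted quarter = 12; eighth = 4.
Adding: 3 + 12 + 2 + 4 + 3 + 12 + 4 = 40.
Remaining: 48 − 40 = 8 thirty-second notes, which is a quarter note.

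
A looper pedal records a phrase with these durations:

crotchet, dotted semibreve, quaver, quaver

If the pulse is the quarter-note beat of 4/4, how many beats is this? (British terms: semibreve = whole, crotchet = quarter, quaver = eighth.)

One quarter-note beat = 2 eighth notes.
Each duration in eighth notes: crotchet = 2; dotted semibreve = 12; quaver = 1; quaver = 1.
Sum: 2 + 12 + 1 + 1 = 16.
16 ÷ 2 = 8 beats.

8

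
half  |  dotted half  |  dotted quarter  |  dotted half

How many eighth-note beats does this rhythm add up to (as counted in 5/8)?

19

One eighth-note beat = 2 sixteenth notes.
Express everything in sixteenth notes: half = 8; dotted half = 12; dotted quarter = 6; dotted half = 12.
Adding: 8 + 12 + 6 + 12 = 38.
38 ÷ 2 = 19 beats.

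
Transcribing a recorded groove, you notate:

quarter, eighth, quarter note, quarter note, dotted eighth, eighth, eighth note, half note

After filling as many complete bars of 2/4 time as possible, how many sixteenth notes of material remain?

One bar of 2/4 = 8 sixteenth notes.
Working in sixteenth notes: quarter = 4; eighth = 2; quarter note = 4; quarter note = 4; dotted eighth = 3; eighth = 2; eighth note = 2; half note = 8.
Total: 4 + 2 + 4 + 4 + 3 + 2 + 2 + 8 = 29.
29 ÷ 8 = 3 complete bars with 5 sixteenth notes remaining.

5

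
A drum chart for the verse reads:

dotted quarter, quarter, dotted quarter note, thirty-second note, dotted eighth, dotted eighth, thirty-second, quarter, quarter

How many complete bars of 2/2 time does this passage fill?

One bar of 2/2 = 32 thirty-second notes.
Convert each value to thirty-second notes: dotted quarter = 12; quarter = 8; dotted quarter note = 12; thirty-second note = 1; dotted eighth = 6; dotted eighth = 6; thirty-second = 1; quarter = 8; quarter = 8.
Altogether 12 + 8 + 12 + 1 + 6 + 6 + 1 + 8 + 8 = 62.
62 ÷ 32 = 1 complete bar with 30 left over.

1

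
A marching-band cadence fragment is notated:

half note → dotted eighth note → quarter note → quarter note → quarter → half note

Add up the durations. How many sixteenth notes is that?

Working in sixteenth notes: half note = 8; dotted eighth note = 3; quarter note = 4; quarter note = 4; quarter = 4; half note = 8.
Total: 8 + 3 + 4 + 4 + 4 + 8 = 31 sixteenth notes.

31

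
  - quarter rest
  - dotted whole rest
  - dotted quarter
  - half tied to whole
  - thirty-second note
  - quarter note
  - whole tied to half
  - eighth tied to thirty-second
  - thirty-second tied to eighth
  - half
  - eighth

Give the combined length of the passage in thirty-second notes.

203

Each duration in thirty-second notes: quarter rest = 8; dotted whole rest = 48; dotted quarter = 12; half tied to whole (half + whole) = 48; thirty-second note = 1; quarter note = 8; whole tied to half (whole + half) = 48; eighth tied to thirty-second (eighth + thirty-second) = 5; thirty-second tied to eighth (thirty-second + eighth) = 5; half = 16; eighth = 4.
Altogether 8 + 48 + 12 + 48 + 1 + 8 + 48 + 5 + 5 + 16 + 4 = 203 thirty-second notes.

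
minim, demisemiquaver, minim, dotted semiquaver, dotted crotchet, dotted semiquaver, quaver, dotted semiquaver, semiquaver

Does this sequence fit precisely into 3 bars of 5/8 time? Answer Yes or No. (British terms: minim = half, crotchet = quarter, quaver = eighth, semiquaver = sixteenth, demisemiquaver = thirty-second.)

Yes

One bar of 5/8 = 20 thirty-second notes, so 3 bars = 60.
Convert each value to thirty-second notes: minim = 16; demisemiquaver = 1; minim = 16; dotted semiquaver = 3; dotted crotchet = 12; dotted semiquaver = 3; quaver = 4; dotted semiquaver = 3; semiquaver = 2.
Altogether 16 + 1 + 16 + 3 + 12 + 3 + 4 + 3 + 2 = 60.
60 equals 60, so the answer is Yes.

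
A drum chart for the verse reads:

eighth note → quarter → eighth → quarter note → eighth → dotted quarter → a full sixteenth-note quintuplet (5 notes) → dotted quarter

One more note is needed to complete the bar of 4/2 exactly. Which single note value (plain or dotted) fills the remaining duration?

The bar of 4/2 = 16 eighth notes.
Each duration in eighth notes: eighth note = 1; quarter = 2; eighth = 1; quarter note = 2; eighth = 1; dotted quarter = 3; a full sixteenth-note quintuplet (5 notes) (five quintuplet sixteenths span one quarter) = 2; dotted quarter = 3.
Total: 1 + 2 + 1 + 2 + 1 + 3 + 2 + 3 = 15.
Remaining: 16 − 15 = 1 eighth note, which is a eighth note.

eighth note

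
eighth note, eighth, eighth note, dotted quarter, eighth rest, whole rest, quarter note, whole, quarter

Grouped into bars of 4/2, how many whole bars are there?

1

One bar of 4/2 = 16 eighth notes.
In eighth notes: eighth note = 1; eighth = 1; eighth note = 1; dotted quarter = 3; eighth rest = 1; whole rest = 8; quarter note = 2; whole = 8; quarter = 2.
Sum: 1 + 1 + 1 + 3 + 1 + 8 + 2 + 8 + 2 = 27.
27 ÷ 16 = 1 complete bar with 11 left over.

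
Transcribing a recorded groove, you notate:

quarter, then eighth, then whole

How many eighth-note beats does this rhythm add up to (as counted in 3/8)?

11

One eighth-note beat = 2 sixteenth notes.
In sixteenth notes: quarter = 4; eighth = 2; whole = 16.
Sum: 4 + 2 + 16 = 22.
22 ÷ 2 = 11 beats.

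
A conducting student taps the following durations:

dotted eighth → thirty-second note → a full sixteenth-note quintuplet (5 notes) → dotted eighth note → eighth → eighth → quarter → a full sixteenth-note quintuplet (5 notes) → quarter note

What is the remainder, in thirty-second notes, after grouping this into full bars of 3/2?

5

One bar of 3/2 = 48 thirty-second notes.
Convert each value to thirty-second notes: dotted eighth = 6; thirty-second note = 1; a full sixteenth-note quintuplet (5 notes) (five quintuplet sixteenths span one quarter) = 8; dotted eighth note = 6; eighth = 4; eighth = 4; quarter = 8; a full sixteenth-note quintuplet (5 notes) (five quintuplet sixteenths span one quarter) = 8; quarter note = 8.
Total: 6 + 1 + 8 + 6 + 4 + 4 + 8 + 8 + 8 = 53.
53 ÷ 48 = 1 complete bar with 5 thirty-second notes remaining.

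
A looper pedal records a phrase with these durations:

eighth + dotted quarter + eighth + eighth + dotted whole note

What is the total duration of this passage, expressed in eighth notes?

Convert each value to eighth notes: eighth = 1; dotted quarter = 3; eighth = 1; eighth = 1; dotted whole note = 12.
Sum: 1 + 3 + 1 + 1 + 12 = 18 eighth notes.

18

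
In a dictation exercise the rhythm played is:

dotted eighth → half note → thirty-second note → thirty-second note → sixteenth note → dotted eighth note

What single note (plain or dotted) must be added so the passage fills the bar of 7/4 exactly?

The bar of 7/4 = 56 thirty-second notes.
In thirty-second notes: dotted eighth = 6; half note = 16; thirty-second note = 1; thirty-second note = 1; sixteenth note = 2; dotted eighth note = 6.
Total: 6 + 16 + 1 + 1 + 2 + 6 = 32.
Remaining: 56 − 32 = 24 thirty-second notes, which is a dotted half note.

dotted half note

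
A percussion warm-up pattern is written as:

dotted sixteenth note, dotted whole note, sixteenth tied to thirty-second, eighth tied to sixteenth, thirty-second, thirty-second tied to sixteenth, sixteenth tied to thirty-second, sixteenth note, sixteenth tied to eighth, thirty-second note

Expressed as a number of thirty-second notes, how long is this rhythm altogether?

Express everything in thirty-second notes: dotted sixteenth note = 3; dotted whole note = 48; sixteenth tied to thirty-second (sixteenth + thirty-second) = 3; eighth tied to sixteenth (eighth + sixteenth) = 6; thirty-second = 1; thirty-second tied to sixteenth (thirty-second + sixteenth) = 3; sixteenth tied to thirty-second (sixteenth + thirty-second) = 3; sixteenth note = 2; sixteenth tied to eighth (sixteenth + eighth) = 6; thirty-second note = 1.
Adding: 3 + 48 + 3 + 6 + 1 + 3 + 3 + 2 + 6 + 1 = 76 thirty-second notes.

76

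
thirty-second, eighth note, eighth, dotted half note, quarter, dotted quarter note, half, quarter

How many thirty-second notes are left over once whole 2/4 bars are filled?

One bar of 2/4 = 16 thirty-second notes.
Express everything in thirty-second notes: thirty-second = 1; eighth note = 4; eighth = 4; dotted half note = 24; quarter = 8; dotted quarter note = 12; half = 16; quarter = 8.
Adding: 1 + 4 + 4 + 24 + 8 + 12 + 16 + 8 = 77.
77 ÷ 16 = 4 complete bars with 13 thirty-second notes remaining.

13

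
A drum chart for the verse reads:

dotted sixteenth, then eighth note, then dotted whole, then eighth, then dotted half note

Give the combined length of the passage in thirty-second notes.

83

Convert each value to thirty-second notes: dotted sixteenth = 3; eighth note = 4; dotted whole = 48; eighth = 4; dotted half note = 24.
Sum: 3 + 4 + 48 + 4 + 24 = 83 thirty-second notes.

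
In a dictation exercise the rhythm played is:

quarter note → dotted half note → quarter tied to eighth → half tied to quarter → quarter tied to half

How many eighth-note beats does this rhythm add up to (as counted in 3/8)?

One eighth-note beat = 2 sixteenth notes.
Express everything in sixteenth notes: quarter note = 4; dotted half note = 12; quarter tied to eighth (quarter + eighth) = 6; half tied to quarter (half + quarter) = 12; quarter tied to half (quarter + half) = 12.
Adding: 4 + 12 + 6 + 12 + 12 = 46.
46 ÷ 2 = 23 beats.

23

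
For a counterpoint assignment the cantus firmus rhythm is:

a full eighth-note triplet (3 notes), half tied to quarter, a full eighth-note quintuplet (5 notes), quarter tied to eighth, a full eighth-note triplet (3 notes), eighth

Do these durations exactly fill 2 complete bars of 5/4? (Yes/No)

One bar of 5/4 = 10 eighth notes, so 2 bars = 20.
Each duration in eighth notes: a full eighth-note triplet (3 notes) (three triplet eighths span one quarter) = 2; half tied to quarter (half + quarter) = 6; a full eighth-note quintuplet (5 notes) (five quintuplet eighths span one half) = 4; quarter tied to eighth (quarter + eighth) = 3; a full eighth-note triplet (3 notes) (three triplet eighths span one quarter) = 2; eighth = 1.
Altogether 2 + 6 + 4 + 3 + 2 + 1 = 18.
18 falls short of 20, so the answer is No.

No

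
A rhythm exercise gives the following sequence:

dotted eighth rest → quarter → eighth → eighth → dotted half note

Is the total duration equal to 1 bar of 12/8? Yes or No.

No

One bar of 12/8 = 24 sixteenth notes.
Each duration in sixteenth notes: dotted eighth rest = 3; quarter = 4; eighth = 2; eighth = 2; dotted half note = 12.
Sum: 3 + 4 + 2 + 2 + 12 = 23.
23 falls short of 24, so the answer is No.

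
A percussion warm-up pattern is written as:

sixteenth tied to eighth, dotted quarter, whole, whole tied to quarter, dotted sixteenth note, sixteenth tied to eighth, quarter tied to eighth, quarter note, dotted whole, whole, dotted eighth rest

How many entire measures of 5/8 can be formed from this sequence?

One bar of 5/8 = 20 thirty-second notes.
Each duration in thirty-second notes: sixteenth tied to eighth (sixteenth + eighth) = 6; dotted quarter = 12; whole = 32; whole tied to quarter (whole + quarter) = 40; dotted sixteenth note = 3; sixteenth tied to eighth (sixteenth + eighth) = 6; quarter tied to eighth (quarter + eighth) = 12; quarter note = 8; dotted whole = 48; whole = 32; dotted eighth rest = 6.
Altogether 6 + 12 + 32 + 40 + 3 + 6 + 12 + 8 + 48 + 32 + 6 = 205.
205 ÷ 20 = 10 complete bars with 5 left over.

10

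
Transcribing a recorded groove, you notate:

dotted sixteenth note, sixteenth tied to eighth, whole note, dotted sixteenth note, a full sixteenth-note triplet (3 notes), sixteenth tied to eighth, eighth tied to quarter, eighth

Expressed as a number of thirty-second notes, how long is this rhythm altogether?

70

Express everything in thirty-second notes: dotted sixteenth note = 3; sixteenth tied to eighth (sixteenth + eighth) = 6; whole note = 32; dotted sixteenth note = 3; a full sixteenth-note triplet (3 notes) (three triplet sixteenths span one eighth) = 4; sixteenth tied to eighth (sixteenth + eighth) = 6; eighth tied to quarter (eighth + quarter) = 12; eighth = 4.
Altogether 3 + 6 + 32 + 3 + 4 + 6 + 12 + 4 = 70 thirty-second notes.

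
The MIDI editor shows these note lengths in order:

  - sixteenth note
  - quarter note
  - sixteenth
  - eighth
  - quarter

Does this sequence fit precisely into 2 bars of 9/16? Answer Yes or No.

One bar of 9/16 = 9 sixteenth notes, so 2 bars = 18.
In sixteenth notes: sixteenth note = 1; quarter note = 4; sixteenth = 1; eighth = 2; quarter = 4.
Total: 1 + 4 + 1 + 2 + 4 = 12.
12 falls short of 18, so the answer is No.

No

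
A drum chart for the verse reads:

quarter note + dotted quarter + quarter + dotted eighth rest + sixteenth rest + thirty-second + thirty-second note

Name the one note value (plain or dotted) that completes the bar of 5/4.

sixteenth note

The bar of 5/4 = 40 thirty-second notes.
In thirty-second notes: quarter note = 8; dotted quarter = 12; quarter = 8; dotted eighth rest = 6; sixteenth rest = 2; thirty-second = 1; thirty-second note = 1.
Sum: 8 + 12 + 8 + 6 + 2 + 1 + 1 = 38.
Remaining: 40 − 38 = 2 thirty-second notes, which is a sixteenth note.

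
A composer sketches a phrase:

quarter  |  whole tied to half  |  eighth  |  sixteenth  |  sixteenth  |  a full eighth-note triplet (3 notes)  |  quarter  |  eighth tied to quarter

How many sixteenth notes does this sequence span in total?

In sixteenth notes: quarter = 4; whole tied to half (whole + half) = 24; eighth = 2; sixteenth = 1; sixteenth = 1; a full eighth-note triplet (3 notes) (three triplet eighths span one quarter) = 4; quarter = 4; eighth tied to quarter (eighth + quarter) = 6.
Altogether 4 + 24 + 2 + 1 + 1 + 4 + 4 + 6 = 46 sixteenth notes.

46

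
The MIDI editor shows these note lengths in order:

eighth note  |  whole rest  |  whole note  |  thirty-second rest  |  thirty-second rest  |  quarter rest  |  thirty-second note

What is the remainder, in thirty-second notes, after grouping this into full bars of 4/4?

15

One bar of 4/4 = 32 thirty-second notes.
In thirty-second notes: eighth note = 4; whole rest = 32; whole note = 32; thirty-second rest = 1; thirty-second rest = 1; quarter rest = 8; thirty-second note = 1.
Altogether 4 + 32 + 32 + 1 + 1 + 8 + 1 = 79.
79 ÷ 32 = 2 complete bars with 15 thirty-second notes remaining.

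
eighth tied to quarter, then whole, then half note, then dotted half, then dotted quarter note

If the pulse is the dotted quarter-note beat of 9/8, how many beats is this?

One dotted quarter-note beat = 3 eighth notes.
Express everything in eighth notes: eighth tied to quarter (eighth + quarter) = 3; whole = 8; half note = 4; dotted half = 6; dotted quarter note = 3.
Sum: 3 + 8 + 4 + 6 + 3 = 24.
24 ÷ 3 = 8 beats.

8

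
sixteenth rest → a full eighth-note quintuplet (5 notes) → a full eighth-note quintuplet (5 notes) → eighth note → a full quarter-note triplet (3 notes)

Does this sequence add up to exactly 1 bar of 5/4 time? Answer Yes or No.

One bar of 5/4 = 20 sixteenth notes.
In sixteenth notes: sixteenth rest = 1; a full eighth-note quintuplet (5 notes) (five quintuplet eighths span one half) = 8; a full eighth-note quintuplet (5 notes) (five quintuplet eighths span one half) = 8; eighth note = 2; a full quarter-note triplet (3 notes) (three triplet quarters span one half) = 8.
Adding: 1 + 8 + 8 + 2 + 8 = 27.
27 exceeds 20, so the answer is No.

No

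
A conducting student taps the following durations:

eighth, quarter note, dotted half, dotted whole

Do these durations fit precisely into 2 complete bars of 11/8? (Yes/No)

No

One bar of 11/8 = 11 eighth notes, so 2 bars = 22.
Working in eighth notes: eighth = 1; quarter note = 2; dotted half = 6; dotted whole = 12.
Adding: 1 + 2 + 6 + 12 = 21.
21 falls short of 22, so the answer is No.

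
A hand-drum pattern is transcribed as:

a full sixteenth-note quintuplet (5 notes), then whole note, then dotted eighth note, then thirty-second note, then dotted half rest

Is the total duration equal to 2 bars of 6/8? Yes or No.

No

One bar of 6/8 = 24 thirty-second notes, so 2 bars = 48.
Convert each value to thirty-second notes: a full sixteenth-note quintuplet (5 notes) (five quintuplet sixteenths span one quarter) = 8; whole note = 32; dotted eighth note = 6; thirty-second note = 1; dotted half rest = 24.
Sum: 8 + 32 + 6 + 1 + 24 = 71.
71 exceeds 48, so the answer is No.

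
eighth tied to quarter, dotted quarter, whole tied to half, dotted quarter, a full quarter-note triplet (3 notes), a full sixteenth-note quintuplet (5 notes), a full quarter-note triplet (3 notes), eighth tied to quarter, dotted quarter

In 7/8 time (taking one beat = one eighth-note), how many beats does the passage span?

One eighth-note beat = 2 sixteenth notes.
In sixteenth notes: eighth tied to quarter (eighth + quarter) = 6; dotted quarter = 6; whole tied to half (whole + half) = 24; dotted quarter = 6; a full quarter-note triplet (3 notes) (three triplet quarters span one half) = 8; a full sixteenth-note quintuplet (5 notes) (five quintuplet sixteenths span one quarter) = 4; a full quarter-note triplet (3 notes) (three triplet quarters span one half) = 8; eighth tied to quarter (eighth + quarter) = 6; dotted quarter = 6.
Total: 6 + 6 + 24 + 6 + 8 + 4 + 8 + 6 + 6 = 74.
74 ÷ 2 = 37 beats.

37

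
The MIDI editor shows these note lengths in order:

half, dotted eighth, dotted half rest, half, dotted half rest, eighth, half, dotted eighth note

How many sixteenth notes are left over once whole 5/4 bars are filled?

16

One bar of 5/4 = 20 sixteenth notes.
In sixteenth notes: half = 8; dotted eighth = 3; dotted half rest = 12; half = 8; dotted half rest = 12; eighth = 2; half = 8; dotted eighth note = 3.
Total: 8 + 3 + 12 + 8 + 12 + 2 + 8 + 3 = 56.
56 ÷ 20 = 2 complete bars with 16 sixteenth notes remaining.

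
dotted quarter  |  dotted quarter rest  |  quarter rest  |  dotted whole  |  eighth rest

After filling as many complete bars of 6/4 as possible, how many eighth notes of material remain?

9

One bar of 6/4 = 12 eighth notes.
Express everything in eighth notes: dotted quarter = 3; dotted quarter rest = 3; quarter rest = 2; dotted whole = 12; eighth rest = 1.
Total: 3 + 3 + 2 + 12 + 1 = 21.
21 ÷ 12 = 1 complete bar with 9 eighth notes remaining.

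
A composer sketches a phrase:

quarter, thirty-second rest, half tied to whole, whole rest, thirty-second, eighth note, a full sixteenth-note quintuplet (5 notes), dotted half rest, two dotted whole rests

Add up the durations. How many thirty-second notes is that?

Express everything in thirty-second notes: quarter = 8; thirty-second rest = 1; half tied to whole (half + whole) = 48; whole rest = 32; thirty-second = 1; eighth note = 4; a full sixteenth-note quintuplet (5 notes) (five quintuplet sixteenths span one quarter) = 8; dotted half rest = 24; dotted whole rest = 48; dotted whole rest = 48.
Sum: 8 + 1 + 48 + 32 + 1 + 4 + 8 + 24 + 48 + 48 = 222 thirty-second notes.

222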